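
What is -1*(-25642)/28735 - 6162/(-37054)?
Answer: 563601869/532373345 ≈ 1.0587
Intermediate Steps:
-1*(-25642)/28735 - 6162/(-37054) = 25642*(1/28735) - 6162*(-1/37054) = 25642/28735 + 3081/18527 = 563601869/532373345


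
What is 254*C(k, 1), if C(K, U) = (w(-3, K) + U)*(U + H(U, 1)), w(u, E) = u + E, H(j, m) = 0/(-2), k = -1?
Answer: -762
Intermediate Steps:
H(j, m) = 0 (H(j, m) = 0*(-½) = 0)
w(u, E) = E + u
C(K, U) = U*(-3 + K + U) (C(K, U) = ((K - 3) + U)*(U + 0) = ((-3 + K) + U)*U = (-3 + K + U)*U = U*(-3 + K + U))
254*C(k, 1) = 254*(1*(-3 - 1 + 1)) = 254*(1*(-3)) = 254*(-3) = -762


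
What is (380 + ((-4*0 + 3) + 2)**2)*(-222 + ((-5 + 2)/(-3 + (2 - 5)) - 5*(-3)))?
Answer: -167265/2 ≈ -83633.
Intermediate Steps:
(380 + ((-4*0 + 3) + 2)**2)*(-222 + ((-5 + 2)/(-3 + (2 - 5)) - 5*(-3))) = (380 + ((0 + 3) + 2)**2)*(-222 + (-3/(-3 - 3) + 15)) = (380 + (3 + 2)**2)*(-222 + (-3/(-6) + 15)) = (380 + 5**2)*(-222 + (-3*(-1/6) + 15)) = (380 + 25)*(-222 + (1/2 + 15)) = 405*(-222 + 31/2) = 405*(-413/2) = -167265/2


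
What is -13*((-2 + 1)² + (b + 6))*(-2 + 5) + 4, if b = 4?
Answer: -425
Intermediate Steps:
-13*((-2 + 1)² + (b + 6))*(-2 + 5) + 4 = -13*((-2 + 1)² + (4 + 6))*(-2 + 5) + 4 = -13*((-1)² + 10)*3 + 4 = -13*(1 + 10)*3 + 4 = -143*3 + 4 = -13*33 + 4 = -429 + 4 = -425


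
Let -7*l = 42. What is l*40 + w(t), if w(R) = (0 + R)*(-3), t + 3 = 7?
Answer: -252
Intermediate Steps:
t = 4 (t = -3 + 7 = 4)
l = -6 (l = -⅐*42 = -6)
w(R) = -3*R (w(R) = R*(-3) = -3*R)
l*40 + w(t) = -6*40 - 3*4 = -240 - 12 = -252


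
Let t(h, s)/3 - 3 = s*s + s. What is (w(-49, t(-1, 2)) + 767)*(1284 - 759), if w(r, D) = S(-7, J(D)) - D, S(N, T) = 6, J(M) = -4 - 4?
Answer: 391650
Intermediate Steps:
J(M) = -8
t(h, s) = 9 + 3*s + 3*s² (t(h, s) = 9 + 3*(s*s + s) = 9 + 3*(s² + s) = 9 + 3*(s + s²) = 9 + (3*s + 3*s²) = 9 + 3*s + 3*s²)
w(r, D) = 6 - D
(w(-49, t(-1, 2)) + 767)*(1284 - 759) = ((6 - (9 + 3*2 + 3*2²)) + 767)*(1284 - 759) = ((6 - (9 + 6 + 3*4)) + 767)*525 = ((6 - (9 + 6 + 12)) + 767)*525 = ((6 - 1*27) + 767)*525 = ((6 - 27) + 767)*525 = (-21 + 767)*525 = 746*525 = 391650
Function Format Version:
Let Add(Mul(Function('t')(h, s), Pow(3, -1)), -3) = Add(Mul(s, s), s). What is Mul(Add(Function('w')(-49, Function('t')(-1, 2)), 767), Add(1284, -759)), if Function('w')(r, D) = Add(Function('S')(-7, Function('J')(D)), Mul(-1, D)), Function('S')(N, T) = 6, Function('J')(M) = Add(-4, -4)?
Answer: 391650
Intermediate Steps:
Function('J')(M) = -8
Function('t')(h, s) = Add(9, Mul(3, s), Mul(3, Pow(s, 2))) (Function('t')(h, s) = Add(9, Mul(3, Add(Mul(s, s), s))) = Add(9, Mul(3, Add(Pow(s, 2), s))) = Add(9, Mul(3, Add(s, Pow(s, 2)))) = Add(9, Add(Mul(3, s), Mul(3, Pow(s, 2)))) = Add(9, Mul(3, s), Mul(3, Pow(s, 2))))
Function('w')(r, D) = Add(6, Mul(-1, D))
Mul(Add(Function('w')(-49, Function('t')(-1, 2)), 767), Add(1284, -759)) = Mul(Add(Add(6, Mul(-1, Add(9, Mul(3, 2), Mul(3, Pow(2, 2))))), 767), Add(1284, -759)) = Mul(Add(Add(6, Mul(-1, Add(9, 6, Mul(3, 4)))), 767), 525) = Mul(Add(Add(6, Mul(-1, Add(9, 6, 12))), 767), 525) = Mul(Add(Add(6, Mul(-1, 27)), 767), 525) = Mul(Add(Add(6, -27), 767), 525) = Mul(Add(-21, 767), 525) = Mul(746, 525) = 391650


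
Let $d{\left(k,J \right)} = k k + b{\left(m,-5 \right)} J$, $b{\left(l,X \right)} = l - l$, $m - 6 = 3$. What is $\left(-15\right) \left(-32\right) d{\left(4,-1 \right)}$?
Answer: $7680$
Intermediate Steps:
$m = 9$ ($m = 6 + 3 = 9$)
$b{\left(l,X \right)} = 0$
$d{\left(k,J \right)} = k^{2}$ ($d{\left(k,J \right)} = k k + 0 J = k^{2} + 0 = k^{2}$)
$\left(-15\right) \left(-32\right) d{\left(4,-1 \right)} = \left(-15\right) \left(-32\right) 4^{2} = 480 \cdot 16 = 7680$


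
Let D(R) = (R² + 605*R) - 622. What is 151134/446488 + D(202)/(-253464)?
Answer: -2137440695/7073039652 ≈ -0.30220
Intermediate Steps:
D(R) = -622 + R² + 605*R
151134/446488 + D(202)/(-253464) = 151134/446488 + (-622 + 202² + 605*202)/(-253464) = 151134*(1/446488) + (-622 + 40804 + 122210)*(-1/253464) = 75567/223244 + 162392*(-1/253464) = 75567/223244 - 20299/31683 = -2137440695/7073039652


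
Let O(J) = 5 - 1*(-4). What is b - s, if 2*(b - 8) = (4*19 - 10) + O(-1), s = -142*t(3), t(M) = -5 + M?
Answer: -477/2 ≈ -238.50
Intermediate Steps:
O(J) = 9 (O(J) = 5 + 4 = 9)
s = 284 (s = -142*(-5 + 3) = -142*(-2) = 284)
b = 91/2 (b = 8 + ((4*19 - 10) + 9)/2 = 8 + ((76 - 10) + 9)/2 = 8 + (66 + 9)/2 = 8 + (½)*75 = 8 + 75/2 = 91/2 ≈ 45.500)
b - s = 91/2 - 1*284 = 91/2 - 284 = -477/2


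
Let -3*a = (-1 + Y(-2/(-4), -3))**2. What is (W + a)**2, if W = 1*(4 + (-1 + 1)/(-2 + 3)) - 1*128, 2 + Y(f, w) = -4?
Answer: 177241/9 ≈ 19693.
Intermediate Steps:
Y(f, w) = -6 (Y(f, w) = -2 - 4 = -6)
W = -124 (W = 1*(4 + 0/1) - 128 = 1*(4 + 0*1) - 128 = 1*(4 + 0) - 128 = 1*4 - 128 = 4 - 128 = -124)
a = -49/3 (a = -(-1 - 6)**2/3 = -1/3*(-7)**2 = -1/3*49 = -49/3 ≈ -16.333)
(W + a)**2 = (-124 - 49/3)**2 = (-421/3)**2 = 177241/9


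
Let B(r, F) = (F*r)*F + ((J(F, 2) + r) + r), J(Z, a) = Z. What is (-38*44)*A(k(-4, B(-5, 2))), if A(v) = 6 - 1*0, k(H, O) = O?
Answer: -10032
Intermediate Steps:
B(r, F) = F + 2*r + r*F² (B(r, F) = (F*r)*F + ((F + r) + r) = r*F² + (F + 2*r) = F + 2*r + r*F²)
A(v) = 6 (A(v) = 6 + 0 = 6)
(-38*44)*A(k(-4, B(-5, 2))) = -38*44*6 = -1672*6 = -10032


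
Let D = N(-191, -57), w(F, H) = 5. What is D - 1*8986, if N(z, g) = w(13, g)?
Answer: -8981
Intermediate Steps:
N(z, g) = 5
D = 5
D - 1*8986 = 5 - 1*8986 = 5 - 8986 = -8981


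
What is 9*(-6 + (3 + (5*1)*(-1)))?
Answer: -72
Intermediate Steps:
9*(-6 + (3 + (5*1)*(-1))) = 9*(-6 + (3 + 5*(-1))) = 9*(-6 + (3 - 5)) = 9*(-6 - 2) = 9*(-8) = -72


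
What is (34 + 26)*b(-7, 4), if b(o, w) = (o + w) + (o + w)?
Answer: -360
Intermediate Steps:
b(o, w) = 2*o + 2*w
(34 + 26)*b(-7, 4) = (34 + 26)*(2*(-7) + 2*4) = 60*(-14 + 8) = 60*(-6) = -360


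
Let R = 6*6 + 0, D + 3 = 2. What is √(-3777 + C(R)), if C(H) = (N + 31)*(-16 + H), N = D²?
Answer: I*√3137 ≈ 56.009*I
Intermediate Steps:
D = -1 (D = -3 + 2 = -1)
N = 1 (N = (-1)² = 1)
R = 36 (R = 36 + 0 = 36)
C(H) = -512 + 32*H (C(H) = (1 + 31)*(-16 + H) = 32*(-16 + H) = -512 + 32*H)
√(-3777 + C(R)) = √(-3777 + (-512 + 32*36)) = √(-3777 + (-512 + 1152)) = √(-3777 + 640) = √(-3137) = I*√3137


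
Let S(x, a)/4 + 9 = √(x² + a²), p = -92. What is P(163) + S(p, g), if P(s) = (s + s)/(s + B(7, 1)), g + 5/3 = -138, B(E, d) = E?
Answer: -2897/85 + 4*√251737/3 ≈ 634.90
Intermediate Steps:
g = -419/3 (g = -5/3 - 138 = -419/3 ≈ -139.67)
S(x, a) = -36 + 4*√(a² + x²) (S(x, a) = -36 + 4*√(x² + a²) = -36 + 4*√(a² + x²))
P(s) = 2*s/(7 + s) (P(s) = (s + s)/(s + 7) = (2*s)/(7 + s) = 2*s/(7 + s))
P(163) + S(p, g) = 2*163/(7 + 163) + (-36 + 4*√((-419/3)² + (-92)²)) = 2*163/170 + (-36 + 4*√(175561/9 + 8464)) = 2*163*(1/170) + (-36 + 4*√(251737/9)) = 163/85 + (-36 + 4*(√251737/3)) = 163/85 + (-36 + 4*√251737/3) = -2897/85 + 4*√251737/3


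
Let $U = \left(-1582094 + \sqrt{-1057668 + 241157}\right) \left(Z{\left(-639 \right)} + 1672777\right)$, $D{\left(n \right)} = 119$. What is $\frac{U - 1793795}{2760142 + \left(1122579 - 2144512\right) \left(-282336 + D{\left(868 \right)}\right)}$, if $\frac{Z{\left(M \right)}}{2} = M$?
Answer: $- \frac{2644470332701}{288409625603} + \frac{1671499 i \sqrt{816511}}{288409625603} \approx -9.1691 + 0.0052369 i$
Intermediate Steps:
$Z{\left(M \right)} = 2 M$
$U = -2644468538906 + 1671499 i \sqrt{816511}$ ($U = \left(-1582094 + \sqrt{-1057668 + 241157}\right) \left(2 \left(-639\right) + 1672777\right) = \left(-1582094 + \sqrt{-816511}\right) \left(-1278 + 1672777\right) = \left(-1582094 + i \sqrt{816511}\right) 1671499 = -2644468538906 + 1671499 i \sqrt{816511} \approx -2.6445 \cdot 10^{12} + 1.5104 \cdot 10^{9} i$)
$\frac{U - 1793795}{2760142 + \left(1122579 - 2144512\right) \left(-282336 + D{\left(868 \right)}\right)} = \frac{\left(-2644468538906 + 1671499 i \sqrt{816511}\right) - 1793795}{2760142 + \left(1122579 - 2144512\right) \left(-282336 + 119\right)} = \frac{-2644470332701 + 1671499 i \sqrt{816511}}{2760142 - -288406865461} = \frac{-2644470332701 + 1671499 i \sqrt{816511}}{2760142 + 288406865461} = \frac{-2644470332701 + 1671499 i \sqrt{816511}}{288409625603} = \left(-2644470332701 + 1671499 i \sqrt{816511}\right) \frac{1}{288409625603} = - \frac{2644470332701}{288409625603} + \frac{1671499 i \sqrt{816511}}{288409625603}$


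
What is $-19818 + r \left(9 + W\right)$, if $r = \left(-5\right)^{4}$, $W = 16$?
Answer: $-4193$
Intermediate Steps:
$r = 625$
$-19818 + r \left(9 + W\right) = -19818 + 625 \left(9 + 16\right) = -19818 + 625 \cdot 25 = -19818 + 15625 = -4193$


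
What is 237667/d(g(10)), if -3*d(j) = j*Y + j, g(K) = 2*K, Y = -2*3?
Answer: 713001/100 ≈ 7130.0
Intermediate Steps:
Y = -6
d(j) = 5*j/3 (d(j) = -(j*(-6) + j)/3 = -(-6*j + j)/3 = -(-5)*j/3 = 5*j/3)
237667/d(g(10)) = 237667/((5*(2*10)/3)) = 237667/(((5/3)*20)) = 237667/(100/3) = 237667*(3/100) = 713001/100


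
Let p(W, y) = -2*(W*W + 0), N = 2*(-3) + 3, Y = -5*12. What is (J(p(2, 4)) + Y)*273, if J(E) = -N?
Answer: -15561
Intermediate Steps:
Y = -60
N = -3 (N = -6 + 3 = -3)
p(W, y) = -2*W² (p(W, y) = -2*(W² + 0) = -2*W²)
J(E) = 3 (J(E) = -1*(-3) = 3)
(J(p(2, 4)) + Y)*273 = (3 - 60)*273 = -57*273 = -15561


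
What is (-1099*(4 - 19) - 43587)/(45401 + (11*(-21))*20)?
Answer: -27102/40781 ≈ -0.66457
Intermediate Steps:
(-1099*(4 - 19) - 43587)/(45401 + (11*(-21))*20) = (-1099*(-15) - 43587)/(45401 - 231*20) = (16485 - 43587)/(45401 - 4620) = -27102/40781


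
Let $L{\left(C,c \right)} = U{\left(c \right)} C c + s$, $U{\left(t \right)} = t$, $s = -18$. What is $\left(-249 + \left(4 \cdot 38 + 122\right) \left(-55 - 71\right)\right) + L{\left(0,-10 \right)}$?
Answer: $-34791$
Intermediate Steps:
$L{\left(C,c \right)} = -18 + C c^{2}$ ($L{\left(C,c \right)} = c C c - 18 = C c c - 18 = C c^{2} - 18 = -18 + C c^{2}$)
$\left(-249 + \left(4 \cdot 38 + 122\right) \left(-55 - 71\right)\right) + L{\left(0,-10 \right)} = \left(-249 + \left(4 \cdot 38 + 122\right) \left(-55 - 71\right)\right) - \left(18 + 0 \left(-10\right)^{2}\right) = \left(-249 + \left(152 + 122\right) \left(-126\right)\right) + \left(-18 + 0 \cdot 100\right) = \left(-249 + 274 \left(-126\right)\right) + \left(-18 + 0\right) = \left(-249 - 34524\right) - 18 = -34773 - 18 = -34791$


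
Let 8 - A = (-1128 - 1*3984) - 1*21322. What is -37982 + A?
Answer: -11540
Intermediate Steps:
A = 26442 (A = 8 - ((-1128 - 1*3984) - 1*21322) = 8 - ((-1128 - 3984) - 21322) = 8 - (-5112 - 21322) = 8 - 1*(-26434) = 8 + 26434 = 26442)
-37982 + A = -37982 + 26442 = -11540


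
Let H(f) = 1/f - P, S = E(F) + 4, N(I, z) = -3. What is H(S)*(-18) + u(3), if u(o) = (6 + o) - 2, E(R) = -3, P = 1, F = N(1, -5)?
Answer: 7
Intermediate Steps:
F = -3
u(o) = 4 + o
S = 1 (S = -3 + 4 = 1)
H(f) = -1 + 1/f (H(f) = 1/f - 1*1 = 1/f - 1 = -1 + 1/f)
H(S)*(-18) + u(3) = ((1 - 1*1)/1)*(-18) + (4 + 3) = (1*(1 - 1))*(-18) + 7 = (1*0)*(-18) + 7 = 0*(-18) + 7 = 0 + 7 = 7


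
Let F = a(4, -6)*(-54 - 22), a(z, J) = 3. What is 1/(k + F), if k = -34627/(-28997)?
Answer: -28997/6576689 ≈ -0.0044091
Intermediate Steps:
k = 34627/28997 (k = -34627*(-1/28997) = 34627/28997 ≈ 1.1942)
F = -228 (F = 3*(-54 - 22) = 3*(-76) = -228)
1/(k + F) = 1/(34627/28997 - 228) = 1/(-6576689/28997) = -28997/6576689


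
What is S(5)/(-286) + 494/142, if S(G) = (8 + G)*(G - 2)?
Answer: 5221/1562 ≈ 3.3425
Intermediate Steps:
S(G) = (-2 + G)*(8 + G) (S(G) = (8 + G)*(-2 + G) = (-2 + G)*(8 + G))
S(5)/(-286) + 494/142 = (-16 + 5**2 + 6*5)/(-286) + 494/142 = (-16 + 25 + 30)*(-1/286) + 494*(1/142) = 39*(-1/286) + 247/71 = -3/22 + 247/71 = 5221/1562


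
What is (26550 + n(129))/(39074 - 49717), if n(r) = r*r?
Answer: -43191/10643 ≈ -4.0582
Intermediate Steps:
n(r) = r**2
(26550 + n(129))/(39074 - 49717) = (26550 + 129**2)/(39074 - 49717) = (26550 + 16641)/(-10643) = 43191*(-1/10643) = -43191/10643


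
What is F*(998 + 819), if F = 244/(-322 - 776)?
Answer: -3634/9 ≈ -403.78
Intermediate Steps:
F = -2/9 (F = 244/(-1098) = 244*(-1/1098) = -2/9 ≈ -0.22222)
F*(998 + 819) = -2*(998 + 819)/9 = -2/9*1817 = -3634/9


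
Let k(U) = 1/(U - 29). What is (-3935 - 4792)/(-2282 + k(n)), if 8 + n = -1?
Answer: 331626/86717 ≈ 3.8242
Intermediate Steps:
n = -9 (n = -8 - 1 = -9)
k(U) = 1/(-29 + U)
(-3935 - 4792)/(-2282 + k(n)) = (-3935 - 4792)/(-2282 + 1/(-29 - 9)) = -8727/(-2282 + 1/(-38)) = -8727/(-2282 - 1/38) = -8727/(-86717/38) = -8727*(-38/86717) = 331626/86717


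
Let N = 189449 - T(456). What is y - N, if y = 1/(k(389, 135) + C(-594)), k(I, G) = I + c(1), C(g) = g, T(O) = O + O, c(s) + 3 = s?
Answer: -39027160/207 ≈ -1.8854e+5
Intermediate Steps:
c(s) = -3 + s
T(O) = 2*O
k(I, G) = -2 + I (k(I, G) = I + (-3 + 1) = I - 2 = -2 + I)
y = -1/207 (y = 1/((-2 + 389) - 594) = 1/(387 - 594) = 1/(-207) = -1/207 ≈ -0.0048309)
N = 188537 (N = 189449 - 2*456 = 189449 - 1*912 = 189449 - 912 = 188537)
y - N = -1/207 - 1*188537 = -1/207 - 188537 = -39027160/207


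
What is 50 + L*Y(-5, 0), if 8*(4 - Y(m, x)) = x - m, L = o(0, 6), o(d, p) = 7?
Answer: 589/8 ≈ 73.625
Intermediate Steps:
L = 7
Y(m, x) = 4 - x/8 + m/8 (Y(m, x) = 4 - (x - m)/8 = 4 + (-x/8 + m/8) = 4 - x/8 + m/8)
50 + L*Y(-5, 0) = 50 + 7*(4 - 1/8*0 + (1/8)*(-5)) = 50 + 7*(4 + 0 - 5/8) = 50 + 7*(27/8) = 50 + 189/8 = 589/8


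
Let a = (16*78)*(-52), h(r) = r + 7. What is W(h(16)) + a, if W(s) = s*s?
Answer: -64367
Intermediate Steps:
h(r) = 7 + r
W(s) = s²
a = -64896 (a = 1248*(-52) = -64896)
W(h(16)) + a = (7 + 16)² - 64896 = 23² - 64896 = 529 - 64896 = -64367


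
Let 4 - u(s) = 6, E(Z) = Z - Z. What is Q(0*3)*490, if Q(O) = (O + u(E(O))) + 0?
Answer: -980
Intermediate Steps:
E(Z) = 0
u(s) = -2 (u(s) = 4 - 1*6 = 4 - 6 = -2)
Q(O) = -2 + O (Q(O) = (O - 2) + 0 = (-2 + O) + 0 = -2 + O)
Q(0*3)*490 = (-2 + 0*3)*490 = (-2 + 0)*490 = -2*490 = -980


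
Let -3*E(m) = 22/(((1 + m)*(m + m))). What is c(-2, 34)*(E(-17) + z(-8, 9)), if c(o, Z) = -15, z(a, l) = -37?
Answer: 151015/272 ≈ 555.20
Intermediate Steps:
E(m) = -11/(3*m*(1 + m)) (E(m) = -22/(3*((1 + m)*(m + m))) = -22/(3*((1 + m)*(2*m))) = -22/(3*(2*m*(1 + m))) = -22*1/(2*m*(1 + m))/3 = -11/(3*m*(1 + m)))
c(-2, 34)*(E(-17) + z(-8, 9)) = -15*(-11/3/(-17*(1 - 17)) - 37) = -15*(-11/3*(-1/17)/(-16) - 37) = -15*(-11/3*(-1/17)*(-1/16) - 37) = -15*(-11/816 - 37) = -15*(-30203/816) = 151015/272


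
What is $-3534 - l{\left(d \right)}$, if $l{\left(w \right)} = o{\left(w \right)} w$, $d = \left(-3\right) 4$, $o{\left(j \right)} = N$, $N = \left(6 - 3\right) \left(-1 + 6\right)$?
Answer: $-3354$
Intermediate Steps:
$N = 15$ ($N = 3 \cdot 5 = 15$)
$o{\left(j \right)} = 15$
$d = -12$
$l{\left(w \right)} = 15 w$
$-3534 - l{\left(d \right)} = -3534 - 15 \left(-12\right) = -3534 - -180 = -3534 + 180 = -3354$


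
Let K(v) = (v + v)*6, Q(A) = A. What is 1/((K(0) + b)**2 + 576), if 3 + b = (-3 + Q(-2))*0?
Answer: 1/585 ≈ 0.0017094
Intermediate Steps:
K(v) = 12*v (K(v) = (2*v)*6 = 12*v)
b = -3 (b = -3 + (-3 - 2)*0 = -3 - 5*0 = -3 + 0 = -3)
1/((K(0) + b)**2 + 576) = 1/((12*0 - 3)**2 + 576) = 1/((0 - 3)**2 + 576) = 1/((-3)**2 + 576) = 1/(9 + 576) = 1/585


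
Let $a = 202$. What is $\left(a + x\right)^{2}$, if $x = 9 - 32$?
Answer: $32041$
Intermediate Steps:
$x = -23$ ($x = 9 - 32 = -23$)
$\left(a + x\right)^{2} = \left(202 - 23\right)^{2} = 179^{2} = 32041$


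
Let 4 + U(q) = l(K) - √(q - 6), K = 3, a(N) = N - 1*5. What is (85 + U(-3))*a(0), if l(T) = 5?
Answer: -430 + 15*I ≈ -430.0 + 15.0*I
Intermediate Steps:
a(N) = -5 + N (a(N) = N - 5 = -5 + N)
U(q) = 1 - √(-6 + q) (U(q) = -4 + (5 - √(q - 6)) = -4 + (5 - √(-6 + q)) = 1 - √(-6 + q))
(85 + U(-3))*a(0) = (85 + (1 - √(-6 - 3)))*(-5 + 0) = (85 + (1 - √(-9)))*(-5) = (85 + (1 - 3*I))*(-5) = (86 - 3*I)*(-5) = -430 + 15*I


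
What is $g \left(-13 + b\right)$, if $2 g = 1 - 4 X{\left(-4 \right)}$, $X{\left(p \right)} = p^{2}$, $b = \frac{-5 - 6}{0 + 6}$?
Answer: $\frac{1869}{4} \approx 467.25$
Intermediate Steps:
$b = - \frac{11}{6} \approx -1.8333$
$g = - \frac{63}{2}$ ($g = \frac{1 - 4 \left(-4\right)^{2}}{2} = \frac{1 - 64}{2} = \frac{1}{2} \left(-63\right) = - \frac{63}{2} \approx -31.5$)
$g \left(-13 + b\right) = - \frac{63 \left(-13 - \frac{11}{6}\right)}{2} = \left(- \frac{63}{2}\right) \left(- \frac{89}{6}\right) = \frac{1869}{4}$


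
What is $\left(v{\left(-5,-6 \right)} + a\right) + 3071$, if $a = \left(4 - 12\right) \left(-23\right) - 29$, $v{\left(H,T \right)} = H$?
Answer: $3221$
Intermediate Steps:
$a = 155$ ($a = \left(4 - 12\right) \left(-23\right) - 29 = \left(-8\right) \left(-23\right) - 29 = 184 - 29 = 155$)
$\left(v{\left(-5,-6 \right)} + a\right) + 3071 = \left(-5 + 155\right) + 3071 = 150 + 3071 = 3221$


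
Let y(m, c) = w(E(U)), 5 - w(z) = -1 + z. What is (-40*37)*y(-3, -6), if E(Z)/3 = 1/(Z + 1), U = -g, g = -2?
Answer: -7400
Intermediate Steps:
U = 2 (U = -1*(-2) = 2)
E(Z) = 3/(1 + Z) (E(Z) = 3/(Z + 1) = 3/(1 + Z))
w(z) = 6 - z (w(z) = 5 - (-1 + z) = 5 + (1 - z) = 6 - z)
y(m, c) = 5 (y(m, c) = 6 - 3/(1 + 2) = 6 - 3/3 = 6 - 1*1 = 6 - 1 = 5)
(-40*37)*y(-3, -6) = -40*37*5 = -1480*5 = -7400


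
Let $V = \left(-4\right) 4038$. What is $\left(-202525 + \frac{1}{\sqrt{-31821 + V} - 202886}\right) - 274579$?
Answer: $- \frac{19638925543220662}{41162776969} - \frac{i \sqrt{47973}}{41162776969} \approx -4.771 \cdot 10^{5} - 5.321 \cdot 10^{-9} i$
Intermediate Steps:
$V = -16152$
$\left(-202525 + \frac{1}{\sqrt{-31821 + V} - 202886}\right) - 274579 = \left(-202525 + \frac{1}{\sqrt{-31821 - 16152} - 202886}\right) - 274579 = \left(-202525 + \frac{1}{\sqrt{-47973} - 202886}\right) - 274579 = \left(-202525 + \frac{1}{i \sqrt{47973} - 202886}\right) - 274579 = \left(-202525 + \frac{1}{-202886 + i \sqrt{47973}}\right) - 274579 = -477104 + \frac{1}{-202886 + i \sqrt{47973}}$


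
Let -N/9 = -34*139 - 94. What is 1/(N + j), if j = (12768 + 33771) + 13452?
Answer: 1/103371 ≈ 9.6739e-6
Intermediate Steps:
j = 59991 (j = 46539 + 13452 = 59991)
N = 43380 (N = -9*(-34*139 - 94) = -9*(-4726 - 94) = -9*(-4820) = 43380)
1/(N + j) = 1/(43380 + 59991) = 1/103371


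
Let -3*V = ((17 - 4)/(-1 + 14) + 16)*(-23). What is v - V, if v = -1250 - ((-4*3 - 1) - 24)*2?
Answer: -3919/3 ≈ -1306.3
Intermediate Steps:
V = 391/3 (V = -((17 - 4)/(-1 + 14) + 16)*(-23)/3 = -(13/13 + 16)*(-23)/3 = -(13*(1/13) + 16)*(-23)/3 = -(1 + 16)*(-23)/3 = -17*(-23)/3 = -1/3*(-391) = 391/3 ≈ 130.33)
v = -1176 (v = -1250 - ((-12 - 1) - 24)*2 = -1250 - (-13 - 24)*2 = -1250 - (-37)*2 = -1250 - 1*(-74) = -1250 + 74 = -1176)
v - V = -1176 - 1*391/3 = -1176 - 391/3 = -3919/3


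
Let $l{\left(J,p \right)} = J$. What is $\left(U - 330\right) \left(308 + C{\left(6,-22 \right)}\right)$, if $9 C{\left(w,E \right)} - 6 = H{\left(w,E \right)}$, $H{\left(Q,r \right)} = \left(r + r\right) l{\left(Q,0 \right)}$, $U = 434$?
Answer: $\frac{87152}{3} \approx 29051.0$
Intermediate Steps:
$H{\left(Q,r \right)} = 2 Q r$ ($H{\left(Q,r \right)} = \left(r + r\right) Q = 2 r Q = 2 Q r$)
$C{\left(w,E \right)} = \frac{2}{3} + \frac{2 E w}{9}$ ($C{\left(w,E \right)} = \frac{2}{3} + \frac{2 w E}{9} = \frac{2}{3} + \frac{2 E w}{9}$)
$\left(U - 330\right) \left(308 + C{\left(6,-22 \right)}\right) = \left(434 - 330\right) \left(308 + \left(\frac{2}{3} + \frac{2}{9} \left(-22\right) 6\right)\right) = 104 \left(308 + \left(\frac{2}{3} - \frac{88}{3}\right)\right) = 104 \left(308 - \frac{86}{3}\right) = 104 \cdot \frac{838}{3} = \frac{87152}{3}$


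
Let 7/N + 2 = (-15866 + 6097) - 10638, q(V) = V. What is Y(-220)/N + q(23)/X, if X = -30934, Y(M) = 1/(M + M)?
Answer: 315630583/47638360 ≈ 6.6256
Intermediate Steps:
Y(M) = 1/(2*M)
N = -7/20409 (N = 7/(-2 + ((-15866 + 6097) - 10638)) = 7/(-2 + (-9769 - 10638)) = 7/(-2 - 20407) = 7/(-20409) = 7*(-1/20409) = -7/20409 ≈ -0.00034299)
Y(-220)/N + q(23)/X = ((1/2)/(-220))/(-7/20409) + 23/(-30934) = ((1/2)*(-1/220))*(-20409/7) + 23*(-1/30934) = -1/440*(-20409/7) - 23/30934 = 20409/3080 - 23/30934 = 315630583/47638360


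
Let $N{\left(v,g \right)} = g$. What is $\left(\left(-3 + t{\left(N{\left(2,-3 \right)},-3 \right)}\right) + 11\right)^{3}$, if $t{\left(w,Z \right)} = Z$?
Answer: $125$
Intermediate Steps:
$\left(\left(-3 + t{\left(N{\left(2,-3 \right)},-3 \right)}\right) + 11\right)^{3} = \left(\left(-3 - 3\right) + 11\right)^{3} = \left(-6 + 11\right)^{3} = 5^{3} = 125$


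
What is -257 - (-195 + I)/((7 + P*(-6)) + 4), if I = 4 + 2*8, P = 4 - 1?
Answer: -282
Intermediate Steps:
P = 3
I = 20 (I = 4 + 16 = 20)
-257 - (-195 + I)/((7 + P*(-6)) + 4) = -257 - (-195 + 20)/((7 + 3*(-6)) + 4) = -257 - (-175)/((7 - 18) + 4) = -257 - (-175)/(-11 + 4) = -257 - (-175)/(-7) = -257 - (-175)*(-1)/7 = -257 - 1*25 = -257 - 25 = -282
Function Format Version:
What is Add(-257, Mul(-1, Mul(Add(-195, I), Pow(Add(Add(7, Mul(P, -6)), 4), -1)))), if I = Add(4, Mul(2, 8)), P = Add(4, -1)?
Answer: -282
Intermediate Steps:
P = 3
I = 20 (I = Add(4, 16) = 20)
Add(-257, Mul(-1, Mul(Add(-195, I), Pow(Add(Add(7, Mul(P, -6)), 4), -1)))) = Add(-257, Mul(-1, Mul(Add(-195, 20), Pow(Add(Add(7, Mul(3, -6)), 4), -1)))) = Add(-257, Mul(-1, Mul(-175, Pow(Add(Add(7, -18), 4), -1)))) = Add(-257, Mul(-1, Mul(-175, Pow(Add(-11, 4), -1)))) = Add(-257, Mul(-1, Mul(-175, Pow(-7, -1)))) = Add(-257, Mul(-1, Mul(-175, Rational(-1, 7)))) = Add(-257, Mul(-1, 25)) = Add(-257, -25) = -282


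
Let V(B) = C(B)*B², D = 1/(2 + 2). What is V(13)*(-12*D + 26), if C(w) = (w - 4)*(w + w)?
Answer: 909558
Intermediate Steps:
C(w) = 2*w*(-4 + w) (C(w) = (-4 + w)*(2*w) = 2*w*(-4 + w))
D = ¼ (D = 1/4 = ¼ ≈ 0.25000)
V(B) = 2*B³*(-4 + B) (V(B) = (2*B*(-4 + B))*B² = 2*B³*(-4 + B))
V(13)*(-12*D + 26) = (2*13³*(-4 + 13))*(-12*¼ + 26) = (2*2197*9)*(-3 + 26) = 39546*23 = 909558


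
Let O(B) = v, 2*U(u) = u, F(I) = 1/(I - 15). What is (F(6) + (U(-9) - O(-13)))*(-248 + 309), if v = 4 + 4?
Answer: -13847/18 ≈ -769.28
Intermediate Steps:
F(I) = 1/(-15 + I)
U(u) = u/2
v = 8
O(B) = 8
(F(6) + (U(-9) - O(-13)))*(-248 + 309) = (1/(-15 + 6) + ((½)*(-9) - 1*8))*(-248 + 309) = (1/(-9) + (-9/2 - 8))*61 = (-⅑ - 25/2)*61 = -227/18*61 = -13847/18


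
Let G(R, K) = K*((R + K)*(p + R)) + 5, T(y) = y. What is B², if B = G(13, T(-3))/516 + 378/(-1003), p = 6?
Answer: 580252398049/267855932304 ≈ 2.1663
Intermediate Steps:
G(R, K) = 5 + K*(6 + R)*(K + R) (G(R, K) = K*((R + K)*(6 + R)) + 5 = K*((K + R)*(6 + R)) + 5 = K*((6 + R)*(K + R)) + 5 = K*(6 + R)*(K + R) + 5 = 5 + K*(6 + R)*(K + R))
B = -761743/517548 (B = (5 + 6*(-3)² - 3*13² + 13*(-3)² + 6*(-3)*13)/516 + 378/(-1003) = (5 + 6*9 - 3*169 + 13*9 - 234)*(1/516) + 378*(-1/1003) = (5 + 54 - 507 + 117 - 234)*(1/516) - 378/1003 = -565*1/516 - 378/1003 = -565/516 - 378/1003 = -761743/517548 ≈ -1.4718)
B² = (-761743/517548)² = 580252398049/267855932304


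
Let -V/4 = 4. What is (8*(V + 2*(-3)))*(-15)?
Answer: 2640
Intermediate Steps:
V = -16 (V = -4*4 = -16)
(8*(V + 2*(-3)))*(-15) = (8*(-16 + 2*(-3)))*(-15) = (8*(-16 - 6))*(-15) = (8*(-22))*(-15) = -176*(-15) = 2640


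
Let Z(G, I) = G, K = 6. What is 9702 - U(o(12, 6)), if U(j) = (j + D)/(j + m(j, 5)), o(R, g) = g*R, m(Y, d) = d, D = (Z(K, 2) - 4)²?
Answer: 746978/77 ≈ 9701.0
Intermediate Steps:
D = 4 (D = (6 - 4)² = 2² = 4)
o(R, g) = R*g
U(j) = (4 + j)/(5 + j) (U(j) = (j + 4)/(j + 5) = (4 + j)/(5 + j))
9702 - U(o(12, 6)) = 9702 - (4 + 12*6)/(5 + 12*6) = 9702 - (4 + 72)/(5 + 72) = 9702 - 76/77 = 746978/77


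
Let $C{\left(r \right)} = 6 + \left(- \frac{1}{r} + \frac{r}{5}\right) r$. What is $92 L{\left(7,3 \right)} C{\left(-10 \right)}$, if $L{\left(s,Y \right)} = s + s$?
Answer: $32200$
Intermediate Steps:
$L{\left(s,Y \right)} = 2 s$
$C{\left(r \right)} = 6 + r \left(- \frac{1}{r} + \frac{r}{5}\right)$ ($C{\left(r \right)} = 6 + \left(- \frac{1}{r} + r \frac{1}{5}\right) r = 6 + \left(- \frac{1}{r} + \frac{r}{5}\right) r = 6 + r \left(- \frac{1}{r} + \frac{r}{5}\right)$)
$92 L{\left(7,3 \right)} C{\left(-10 \right)} = 92 \cdot 2 \cdot 7 \left(5 + \frac{\left(-10\right)^{2}}{5}\right) = 92 \cdot 14 \left(5 + \frac{1}{5} \cdot 100\right) = 1288 \left(5 + 20\right) = 1288 \cdot 25 = 32200$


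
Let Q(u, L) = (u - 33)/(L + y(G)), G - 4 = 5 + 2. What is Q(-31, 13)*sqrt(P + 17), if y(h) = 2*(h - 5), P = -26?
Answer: -192*I/25 ≈ -7.68*I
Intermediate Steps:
G = 11 (G = 4 + (5 + 2) = 4 + 7 = 11)
y(h) = -10 + 2*h (y(h) = 2*(-5 + h) = -10 + 2*h)
Q(u, L) = (-33 + u)/(12 + L) (Q(u, L) = (u - 33)/(L + (-10 + 2*11)) = (-33 + u)/(L + (-10 + 22)) = (-33 + u)/(L + 12) = (-33 + u)/(12 + L))
Q(-31, 13)*sqrt(P + 17) = ((-33 - 31)/(12 + 13))*sqrt(-26 + 17) = (-64/25)*sqrt(-9) = ((1/25)*(-64))*(3*I) = -192*I/25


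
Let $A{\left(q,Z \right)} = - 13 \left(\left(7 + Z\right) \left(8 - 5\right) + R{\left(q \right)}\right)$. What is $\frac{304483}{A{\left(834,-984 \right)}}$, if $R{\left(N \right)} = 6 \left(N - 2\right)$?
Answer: $- \frac{304483}{26793} \approx -11.364$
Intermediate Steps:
$R{\left(N \right)} = -12 + 6 N$ ($R{\left(N \right)} = 6 \left(-2 + N\right) = -12 + 6 N$)
$A{\left(q,Z \right)} = -117 - 78 q - 39 Z$ ($A{\left(q,Z \right)} = - 13 \left(\left(7 + Z\right) \left(8 - 5\right) + \left(-12 + 6 q\right)\right) = - 13 \left(\left(7 + Z\right) 3 + \left(-12 + 6 q\right)\right) = - 13 \left(\left(21 + 3 Z\right) + \left(-12 + 6 q\right)\right) = - 13 \left(9 + 3 Z + 6 q\right) = -117 - 78 q - 39 Z$)
$\frac{304483}{A{\left(834,-984 \right)}} = \frac{304483}{-117 - 65052 - -38376} = \frac{304483}{-117 - 65052 + 38376} = \frac{304483}{-26793} = 304483 \left(- \frac{1}{26793}\right) = - \frac{304483}{26793}$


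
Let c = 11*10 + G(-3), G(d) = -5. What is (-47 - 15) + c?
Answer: 43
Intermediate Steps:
c = 105 (c = 11*10 - 5 = 110 - 5 = 105)
(-47 - 15) + c = (-47 - 15) + 105 = -62 + 105 = 43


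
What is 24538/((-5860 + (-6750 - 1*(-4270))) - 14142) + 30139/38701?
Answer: -136030070/435037941 ≈ -0.31269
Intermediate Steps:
24538/((-5860 + (-6750 - 1*(-4270))) - 14142) + 30139/38701 = 24538/((-5860 + (-6750 + 4270)) - 14142) + 30139*(1/38701) = 24538/((-5860 - 2480) - 14142) + 30139/38701 = 24538/(-8340 - 14142) + 30139/38701 = 24538/(-22482) + 30139/38701 = 24538*(-1/22482) + 30139/38701 = -12269/11241 + 30139/38701 = -136030070/435037941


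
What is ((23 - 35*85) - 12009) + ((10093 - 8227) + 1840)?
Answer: -11255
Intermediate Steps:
((23 - 35*85) - 12009) + ((10093 - 8227) + 1840) = ((23 - 2975) - 12009) + (1866 + 1840) = (-2952 - 12009) + 3706 = -14961 + 3706 = -11255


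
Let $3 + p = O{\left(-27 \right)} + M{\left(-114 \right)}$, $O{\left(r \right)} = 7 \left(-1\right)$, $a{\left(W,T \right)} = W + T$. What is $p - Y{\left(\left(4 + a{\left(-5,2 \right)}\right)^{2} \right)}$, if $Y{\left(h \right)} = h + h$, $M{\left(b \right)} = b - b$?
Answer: $-12$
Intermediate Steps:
$a{\left(W,T \right)} = T + W$
$M{\left(b \right)} = 0$
$O{\left(r \right)} = -7$
$Y{\left(h \right)} = 2 h$
$p = -10$ ($p = -3 + \left(-7 + 0\right) = -3 - 7 = -10$)
$p - Y{\left(\left(4 + a{\left(-5,2 \right)}\right)^{2} \right)} = -10 - 2 \left(4 + \left(2 - 5\right)\right)^{2} = -10 - 2 \left(4 - 3\right)^{2} = -10 - 2 \cdot 1^{2} = -10 - 2 \cdot 1 = -10 - 2 = -12$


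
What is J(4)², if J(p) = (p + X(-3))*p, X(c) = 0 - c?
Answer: 784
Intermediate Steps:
X(c) = -c
J(p) = p*(3 + p) (J(p) = (p - 1*(-3))*p = (p + 3)*p = (3 + p)*p = p*(3 + p))
J(4)² = (4*(3 + 4))² = (4*7)² = 28² = 784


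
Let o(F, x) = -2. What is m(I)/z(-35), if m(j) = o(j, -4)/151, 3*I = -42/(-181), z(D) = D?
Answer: 2/5285 ≈ 0.00037843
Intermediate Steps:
I = 14/181 (I = (-42/(-181))/3 = (-42*(-1/181))/3 = (1/3)*(42/181) = 14/181 ≈ 0.077348)
m(j) = -2/151
m(I)/z(-35) = -2/151/(-35) = -2/151*(-1/35) = 2/5285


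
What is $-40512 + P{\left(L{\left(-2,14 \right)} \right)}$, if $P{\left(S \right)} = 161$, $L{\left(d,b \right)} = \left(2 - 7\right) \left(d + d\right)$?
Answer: $-40351$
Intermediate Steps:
$L{\left(d,b \right)} = - 10 d$ ($L{\left(d,b \right)} = - 5 \cdot 2 d = - 10 d$)
$-40512 + P{\left(L{\left(-2,14 \right)} \right)} = -40512 + 161 = -40351$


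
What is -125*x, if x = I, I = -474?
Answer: 59250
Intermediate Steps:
x = -474
-125*x = -125*(-474) = 59250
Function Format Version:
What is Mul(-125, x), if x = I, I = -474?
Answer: 59250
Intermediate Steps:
x = -474
Mul(-125, x) = Mul(-125, -474) = 59250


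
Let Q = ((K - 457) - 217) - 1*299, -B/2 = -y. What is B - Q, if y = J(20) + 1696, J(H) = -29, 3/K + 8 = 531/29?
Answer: 1287706/299 ≈ 4306.7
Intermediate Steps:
K = 87/299 (K = 3/(-8 + 531/29) = 3/(299/29) = 3*(29/299) = 87/299 ≈ 0.29097)
y = 1667 (y = -29 + 1696 = 1667)
B = 3334 (B = -(-2)*1667 = -2*(-1667) = 3334)
Q = -290840/299 (Q = ((87/299 - 457) - 217) - 1*299 = (-136556/299 - 217) - 299 = -201439/299 - 299 = -290840/299 ≈ -972.71)
B - Q = 3334 - 1*(-290840/299) = 3334 + 290840/299 = 1287706/299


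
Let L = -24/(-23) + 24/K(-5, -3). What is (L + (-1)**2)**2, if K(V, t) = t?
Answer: 18769/529 ≈ 35.480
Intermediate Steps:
L = -160/23 (L = -24/(-23) + 24/(-3) = -24*(-1/23) + 24*(-1/3) = 24/23 - 8 = -160/23 ≈ -6.9565)
(L + (-1)**2)**2 = (-160/23 + (-1)**2)**2 = (-160/23 + 1)**2 = (-137/23)**2 = 18769/529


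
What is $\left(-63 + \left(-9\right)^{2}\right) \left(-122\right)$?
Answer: $-2196$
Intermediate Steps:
$\left(-63 + \left(-9\right)^{2}\right) \left(-122\right) = \left(-63 + 81\right) \left(-122\right) = 18 \left(-122\right) = -2196$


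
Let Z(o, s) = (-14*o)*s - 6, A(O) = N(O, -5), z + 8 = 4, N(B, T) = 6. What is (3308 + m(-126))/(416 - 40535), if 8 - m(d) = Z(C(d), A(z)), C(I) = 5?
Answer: -3742/40119 ≈ -0.093272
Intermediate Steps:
z = -4 (z = -8 + 4 = -4)
A(O) = 6
Z(o, s) = -6 - 14*o*s (Z(o, s) = -14*o*s - 6 = -6 - 14*o*s)
m(d) = 434 (m(d) = 8 - (-6 - 14*5*6) = 8 - (-6 - 420) = 8 - 1*(-426) = 8 + 426 = 434)
(3308 + m(-126))/(416 - 40535) = (3308 + 434)/(416 - 40535) = 3742/(-40119) = 3742*(-1/40119) = -3742/40119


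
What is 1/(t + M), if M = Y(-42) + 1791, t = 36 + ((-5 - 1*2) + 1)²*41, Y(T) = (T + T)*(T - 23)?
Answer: 1/8763 ≈ 0.00011412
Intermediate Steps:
Y(T) = 2*T*(-23 + T) (Y(T) = (2*T)*(-23 + T) = 2*T*(-23 + T))
t = 1512 (t = 36 + ((-5 - 2) + 1)²*41 = 36 + (-7 + 1)²*41 = 36 + (-6)²*41 = 36 + 36*41 = 36 + 1476 = 1512)
M = 7251 (M = 2*(-42)*(-23 - 42) + 1791 = 2*(-42)*(-65) + 1791 = 5460 + 1791 = 7251)
1/(t + M) = 1/(1512 + 7251) = 1/8763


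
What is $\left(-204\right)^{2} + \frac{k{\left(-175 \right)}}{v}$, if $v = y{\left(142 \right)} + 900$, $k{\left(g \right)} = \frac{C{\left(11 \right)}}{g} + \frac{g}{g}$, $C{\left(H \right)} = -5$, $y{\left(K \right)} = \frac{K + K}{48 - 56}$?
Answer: $\frac{2518392312}{60515} \approx 41616.0$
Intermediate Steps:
$y{\left(K \right)} = - \frac{K}{4}$ ($y{\left(K \right)} = \frac{2 K}{-8} = 2 K \left(- \frac{1}{8}\right) = - \frac{K}{4}$)
$k{\left(g \right)} = 1 - \frac{5}{g}$ ($k{\left(g \right)} = - \frac{5}{g} + \frac{g}{g} = - \frac{5}{g} + 1 = 1 - \frac{5}{g}$)
$v = \frac{1729}{2}$ ($v = \left(- \frac{1}{4}\right) 142 + 900 = - \frac{71}{2} + 900 = \frac{1729}{2} \approx 864.5$)
$\left(-204\right)^{2} + \frac{k{\left(-175 \right)}}{v} = \left(-204\right)^{2} + \frac{\frac{1}{-175} \left(-5 - 175\right)}{\frac{1729}{2}} = 41616 + \left(- \frac{1}{175}\right) \left(-180\right) \frac{2}{1729} = 41616 + \frac{36}{35} \cdot \frac{2}{1729} = 41616 + \frac{72}{60515} = \frac{2518392312}{60515}$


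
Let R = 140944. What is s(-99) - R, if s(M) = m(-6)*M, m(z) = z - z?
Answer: -140944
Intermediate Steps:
m(z) = 0
s(M) = 0 (s(M) = 0*M = 0)
s(-99) - R = 0 - 1*140944 = 0 - 140944 = -140944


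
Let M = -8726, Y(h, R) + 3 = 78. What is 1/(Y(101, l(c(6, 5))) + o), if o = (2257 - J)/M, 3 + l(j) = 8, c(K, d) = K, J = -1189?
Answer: 4363/325502 ≈ 0.013404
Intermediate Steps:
l(j) = 5 (l(j) = -3 + 8 = 5)
Y(h, R) = 75 (Y(h, R) = -3 + 78 = 75)
o = -1723/4363 (o = (2257 - 1*(-1189))/(-8726) = (2257 + 1189)*(-1/8726) = 3446*(-1/8726) = -1723/4363 ≈ -0.39491)
1/(Y(101, l(c(6, 5))) + o) = 1/(75 - 1723/4363) = 1/(325502/4363) = 4363/325502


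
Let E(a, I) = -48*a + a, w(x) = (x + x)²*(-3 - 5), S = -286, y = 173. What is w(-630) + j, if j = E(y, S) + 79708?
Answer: -12629223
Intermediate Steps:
w(x) = -32*x² (w(x) = (2*x)²*(-8) = (4*x²)*(-8) = -32*x²)
E(a, I) = -47*a
j = 71577 (j = -47*173 + 79708 = -8131 + 79708 = 71577)
w(-630) + j = -32*(-630)² + 71577 = -32*396900 + 71577 = -12700800 + 71577 = -12629223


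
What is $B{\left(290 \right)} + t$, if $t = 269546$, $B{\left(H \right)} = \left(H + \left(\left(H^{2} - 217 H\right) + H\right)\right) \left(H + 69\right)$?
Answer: $8077796$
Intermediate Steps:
$B{\left(H \right)} = \left(69 + H\right) \left(H^{2} - 215 H\right)$ ($B{\left(H \right)} = \left(H + \left(H^{2} - 216 H\right)\right) \left(69 + H\right) = \left(H^{2} - 215 H\right) \left(69 + H\right) = \left(69 + H\right) \left(H^{2} - 215 H\right)$)
$B{\left(290 \right)} + t = 290 \left(-14835 + 290^{2} - 42340\right) + 269546 = 290 \left(-14835 + 84100 - 42340\right) + 269546 = 290 \cdot 26925 + 269546 = 7808250 + 269546 = 8077796$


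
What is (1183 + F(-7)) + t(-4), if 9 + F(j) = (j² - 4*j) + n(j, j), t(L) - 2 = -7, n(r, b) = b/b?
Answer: 1247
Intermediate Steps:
n(r, b) = 1
t(L) = -5 (t(L) = 2 - 7 = -5)
F(j) = -8 + j² - 4*j (F(j) = -9 + ((j² - 4*j) + 1) = -9 + (1 + j² - 4*j) = -8 + j² - 4*j)
(1183 + F(-7)) + t(-4) = (1183 + (-8 + (-7)² - 4*(-7))) - 5 = (1183 + (-8 + 49 + 28)) - 5 = (1183 + 69) - 5 = 1252 - 5 = 1247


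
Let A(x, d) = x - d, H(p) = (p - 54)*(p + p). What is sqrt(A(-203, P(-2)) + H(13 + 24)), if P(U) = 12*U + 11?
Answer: 2*I*sqrt(362) ≈ 38.053*I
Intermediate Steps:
H(p) = 2*p*(-54 + p) (H(p) = (-54 + p)*(2*p) = 2*p*(-54 + p))
P(U) = 11 + 12*U
sqrt(A(-203, P(-2)) + H(13 + 24)) = sqrt((-203 - (11 + 12*(-2))) + 2*(13 + 24)*(-54 + (13 + 24))) = sqrt((-203 - (11 - 24)) + 2*37*(-54 + 37)) = sqrt((-203 - 1*(-13)) + 2*37*(-17)) = sqrt((-203 + 13) - 1258) = sqrt(-190 - 1258) = sqrt(-1448) = 2*I*sqrt(362)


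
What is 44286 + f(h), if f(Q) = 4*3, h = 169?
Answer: 44298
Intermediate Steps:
f(Q) = 12
44286 + f(h) = 44286 + 12 = 44298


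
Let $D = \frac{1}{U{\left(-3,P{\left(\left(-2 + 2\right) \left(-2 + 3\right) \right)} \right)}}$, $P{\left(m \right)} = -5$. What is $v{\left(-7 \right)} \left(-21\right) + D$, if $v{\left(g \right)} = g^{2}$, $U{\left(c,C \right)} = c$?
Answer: $- \frac{3088}{3} \approx -1029.3$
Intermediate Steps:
$D = - \frac{1}{3}$ ($D = \frac{1}{-3} = - \frac{1}{3} \approx -0.33333$)
$v{\left(-7 \right)} \left(-21\right) + D = \left(-7\right)^{2} \left(-21\right) - \frac{1}{3} = 49 \left(-21\right) - \frac{1}{3} = -1029 - \frac{1}{3} = - \frac{3088}{3}$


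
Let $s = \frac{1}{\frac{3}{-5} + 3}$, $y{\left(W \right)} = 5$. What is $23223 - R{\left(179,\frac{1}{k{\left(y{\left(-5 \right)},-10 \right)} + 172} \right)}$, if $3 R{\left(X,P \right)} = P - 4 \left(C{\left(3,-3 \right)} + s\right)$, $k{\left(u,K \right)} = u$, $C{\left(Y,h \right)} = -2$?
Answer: $\frac{4110097}{177} \approx 23221.0$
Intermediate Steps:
$s = \frac{5}{12}$ ($s = \frac{1}{3 \left(- \frac{1}{5}\right) + 3} = \frac{1}{- \frac{3}{5} + 3} = \frac{1}{\frac{12}{5}} = \frac{5}{12} \approx 0.41667$)
$R{\left(X,P \right)} = \frac{19}{9} + \frac{P}{3}$ ($R{\left(X,P \right)} = \frac{P - 4 \left(-2 + \frac{5}{12}\right)}{3} = \frac{P - 4 \left(- \frac{19}{12}\right)}{3} = \frac{P - - \frac{19}{3}}{3} = \frac{P + \frac{19}{3}}{3} = \frac{\frac{19}{3} + P}{3} = \frac{19}{9} + \frac{P}{3}$)
$23223 - R{\left(179,\frac{1}{k{\left(y{\left(-5 \right)},-10 \right)} + 172} \right)} = 23223 - \left(\frac{19}{9} + \frac{1}{3 \left(5 + 172\right)}\right) = 23223 - \left(\frac{19}{9} + \frac{1}{3 \cdot 177}\right) = 23223 - \left(\frac{19}{9} + \frac{1}{3} \cdot \frac{1}{177}\right) = 23223 - \left(\frac{19}{9} + \frac{1}{531}\right) = 23223 - \frac{374}{177} = \frac{4110097}{177}$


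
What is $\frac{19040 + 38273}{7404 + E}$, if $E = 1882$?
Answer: $\frac{57313}{9286} \approx 6.172$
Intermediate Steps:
$\frac{19040 + 38273}{7404 + E} = \frac{19040 + 38273}{7404 + 1882} = \frac{57313}{9286}$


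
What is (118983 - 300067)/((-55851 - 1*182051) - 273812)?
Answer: 90542/255857 ≈ 0.35388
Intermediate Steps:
(118983 - 300067)/((-55851 - 1*182051) - 273812) = -181084/((-55851 - 182051) - 273812) = -181084/(-237902 - 273812) = -181084/(-511714) = -181084*(-1/511714) = 90542/255857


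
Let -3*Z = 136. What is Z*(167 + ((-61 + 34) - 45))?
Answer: -12920/3 ≈ -4306.7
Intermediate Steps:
Z = -136/3 (Z = -1/3*136 = -136/3 ≈ -45.333)
Z*(167 + ((-61 + 34) - 45)) = -136*(167 + ((-61 + 34) - 45))/3 = -136*(167 + (-27 - 45))/3 = -136*(167 - 72)/3 = -136/3*95 = -12920/3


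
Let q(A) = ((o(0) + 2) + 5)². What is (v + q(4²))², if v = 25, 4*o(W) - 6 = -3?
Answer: 1852321/256 ≈ 7235.6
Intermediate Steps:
o(W) = ¾ (o(W) = 3/2 + (¼)*(-3) = 3/2 - ¾ = ¾)
q(A) = 961/16 (q(A) = ((¾ + 2) + 5)² = (11/4 + 5)² = (31/4)² = 961/16)
(v + q(4²))² = (25 + 961/16)² = (1361/16)² = 1852321/256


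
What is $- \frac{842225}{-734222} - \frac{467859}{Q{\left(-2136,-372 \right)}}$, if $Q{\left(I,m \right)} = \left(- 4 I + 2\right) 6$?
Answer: $- \frac{50054406933}{6274661212} \approx -7.9772$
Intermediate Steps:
$Q{\left(I,m \right)} = 12 - 24 I$ ($Q{\left(I,m \right)} = \left(2 - 4 I\right) 6 = 12 - 24 I$)
$- \frac{842225}{-734222} - \frac{467859}{Q{\left(-2136,-372 \right)}} = - \frac{842225}{-734222} - \frac{467859}{12 - -51264} = \left(-842225\right) \left(- \frac{1}{734222}\right) - \frac{467859}{12 + 51264} = \frac{842225}{734222} - \frac{467859}{51276} = \frac{842225}{734222} - \frac{155953}{17092} = - \frac{50054406933}{6274661212}$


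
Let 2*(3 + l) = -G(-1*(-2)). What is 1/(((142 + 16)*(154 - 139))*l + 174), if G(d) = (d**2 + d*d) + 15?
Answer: -1/34191 ≈ -2.9247e-5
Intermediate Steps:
G(d) = 15 + 2*d**2 (G(d) = (d**2 + d**2) + 15 = 2*d**2 + 15 = 15 + 2*d**2)
l = -29/2 (l = -3 + (-(15 + 2*(-1*(-2))**2))/2 = -3 + (-(15 + 2*2**2))/2 = -3 + (-(15 + 2*4))/2 = -3 + (-(15 + 8))/2 = -3 + (-1*23)/2 = -3 + (1/2)*(-23) = -3 - 23/2 = -29/2 ≈ -14.500)
1/(((142 + 16)*(154 - 139))*l + 174) = 1/(((142 + 16)*(154 - 139))*(-29/2) + 174) = 1/((158*15)*(-29/2) + 174) = 1/(2370*(-29/2) + 174) = 1/(-34365 + 174) = 1/(-34191) = -1/34191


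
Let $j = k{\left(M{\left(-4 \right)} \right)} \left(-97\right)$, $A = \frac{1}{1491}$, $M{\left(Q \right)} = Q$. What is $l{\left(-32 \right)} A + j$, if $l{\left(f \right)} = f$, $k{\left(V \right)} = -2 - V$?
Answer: $- \frac{289286}{1491} \approx -194.02$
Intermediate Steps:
$A = \frac{1}{1491} \approx 0.00067069$
$j = -194$ ($j = \left(-2 - -4\right) \left(-97\right) = \left(-2 + 4\right) \left(-97\right) = 2 \left(-97\right) = -194$)
$l{\left(-32 \right)} A + j = \left(-32\right) \frac{1}{1491} - 194 = - \frac{32}{1491} - 194 = - \frac{289286}{1491}$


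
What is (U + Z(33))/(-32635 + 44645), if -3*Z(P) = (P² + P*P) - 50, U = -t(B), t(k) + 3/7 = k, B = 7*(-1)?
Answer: -1474/25221 ≈ -0.058443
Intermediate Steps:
B = -7
t(k) = -3/7 + k
U = 52/7 (U = -(-3/7 - 7) = -1*(-52/7) = 52/7 ≈ 7.4286)
Z(P) = 50/3 - 2*P²/3 (Z(P) = -((P² + P*P) - 50)/3 = -((P² + P²) - 50)/3 = -(2*P² - 50)/3 = -(-50 + 2*P²)/3 = 50/3 - 2*P²/3)
(U + Z(33))/(-32635 + 44645) = (52/7 + (50/3 - ⅔*33²))/(-32635 + 44645) = (52/7 + (50/3 - ⅔*1089))/12010 = (52/7 + (50/3 - 726))*(1/12010) = (52/7 - 2128/3)*(1/12010) = -14740/21*1/12010 = -1474/25221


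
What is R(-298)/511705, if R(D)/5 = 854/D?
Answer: -427/15248809 ≈ -2.8002e-5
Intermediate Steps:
R(D) = 4270/D (R(D) = 5*(854/D) = 4270/D)
R(-298)/511705 = (4270/(-298))/511705 = (4270*(-1/298))*(1/511705) = -2135/149*1/511705 = -427/15248809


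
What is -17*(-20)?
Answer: 340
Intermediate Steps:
-17*(-20) = -1*(-340) = 340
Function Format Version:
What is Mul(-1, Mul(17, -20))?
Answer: 340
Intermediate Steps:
Mul(-1, Mul(17, -20)) = Mul(-1, -340) = 340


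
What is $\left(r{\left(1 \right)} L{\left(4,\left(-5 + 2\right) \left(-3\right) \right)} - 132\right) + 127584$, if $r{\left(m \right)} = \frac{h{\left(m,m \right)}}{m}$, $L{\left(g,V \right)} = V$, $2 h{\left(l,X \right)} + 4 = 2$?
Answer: $127443$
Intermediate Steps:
$h{\left(l,X \right)} = -1$ ($h{\left(l,X \right)} = -2 + \frac{1}{2} \cdot 2 = -2 + 1 = -1$)
$r{\left(m \right)} = - \frac{1}{m}$
$\left(r{\left(1 \right)} L{\left(4,\left(-5 + 2\right) \left(-3\right) \right)} - 132\right) + 127584 = \left(- 1^{-1} \left(-5 + 2\right) \left(-3\right) - 132\right) + 127584 = \left(\left(-1\right) 1 \left(\left(-3\right) \left(-3\right)\right) - 132\right) + 127584 = \left(\left(-1\right) 9 - 132\right) + 127584 = \left(-9 - 132\right) + 127584 = -141 + 127584 = 127443$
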